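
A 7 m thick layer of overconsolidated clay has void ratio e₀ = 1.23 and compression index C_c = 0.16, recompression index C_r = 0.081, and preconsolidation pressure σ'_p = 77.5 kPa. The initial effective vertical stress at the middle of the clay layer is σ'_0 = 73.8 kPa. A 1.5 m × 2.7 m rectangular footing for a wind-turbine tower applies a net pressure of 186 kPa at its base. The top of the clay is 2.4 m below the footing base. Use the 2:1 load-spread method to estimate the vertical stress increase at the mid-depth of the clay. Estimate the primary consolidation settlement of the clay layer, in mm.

Mid-depth of clay below the footing base: z = 2.4 + 7/2 = 5.9 m.
Stress increase at mid-clay by the 2:1 spreading method:
Δσ = qBL/((B+z)(L+z)) = 186×1.5×2.7/((1.5+5.9)(2.7+5.9)) = 11.837 kPa
Final effective stress: σ'_f = 73.8 + 11.837 = 85.637 kPa.
σ'_f = 85.637 > σ'_p = 77.5 kPa, so the stress path crosses the preconsolidation pressure — recompression up to σ'_p, then virgin compression beyond:
S_c = H/(1+e₀)·[C_r·log₁₀(σ'_p/σ'_0) + C_c·log₁₀(σ'_f/σ'_p)]
    = 7/2.23 × [0.081×log₁₀(77.5/73.8) + 0.16×log₁₀(85.637/77.5)]
    = 3.139 × [0.0017209 + 0.0069376] = 0.02718 m

S_c ≈ 27.2 mm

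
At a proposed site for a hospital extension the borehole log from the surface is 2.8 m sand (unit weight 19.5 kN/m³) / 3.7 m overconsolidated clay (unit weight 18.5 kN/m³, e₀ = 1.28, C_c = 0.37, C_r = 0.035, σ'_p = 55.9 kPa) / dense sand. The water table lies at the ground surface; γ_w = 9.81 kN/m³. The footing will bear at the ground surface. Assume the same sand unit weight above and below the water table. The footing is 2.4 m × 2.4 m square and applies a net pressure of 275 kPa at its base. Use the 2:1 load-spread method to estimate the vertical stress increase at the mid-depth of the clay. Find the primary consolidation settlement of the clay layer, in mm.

Mid-depth of clay below the ground surface: z = 2.8 + 3.7/2 = 4.65 m.
Total vertical stress at mid-clay: σ_v = 19.5×2.8 + 18.5×1.85 = 88.825 kPa.
Pore pressure: u = 9.81×(4.65 − 0) = 45.617 kPa.
Initial effective stress: σ'_0 = σ_v − u = 88.825 − 45.617 = 43.208 kPa.
Stress increase at mid-clay by the 2:1 spreading method:
Δσ = qBL/((B+z)(L+z)) = 275×2.4×2.4/((2.4+4.65)(2.4+4.65)) = 31.87 kPa
Final effective stress: σ'_f = 43.208 + 31.87 = 75.078 kPa.
σ'_f = 75.078 > σ'_p = 55.9 kPa, so the stress path crosses the preconsolidation pressure — recompression up to σ'_p, then virgin compression beyond:
S_c = H/(1+e₀)·[C_r·log₁₀(σ'_p/σ'_0) + C_c·log₁₀(σ'_f/σ'_p)]
    = 3.7/2.28 × [0.035×log₁₀(55.9/43.208) + 0.37×log₁₀(75.078/55.9)]
    = 1.6228 × [0.0039147 + 0.047397] = 0.08327 m

S_c ≈ 83.3 mm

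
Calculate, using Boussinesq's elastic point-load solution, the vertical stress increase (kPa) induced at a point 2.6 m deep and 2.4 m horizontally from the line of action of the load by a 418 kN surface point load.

Δσ_z ≈ 6.32 kPa

Boussinesq vertical stress below a point load on an elastic half-space:
Δσ_z = 3P/(2πz²) · [1 + (r/z)²]^(−5/2)
r/z = 2.4/2.6 = 0.92308; [1+(r/z)²]^(−5/2) = 0.21422.
Δσ_z = 3×418/(2π×2.6²) × 0.21422 = 29.524 × 0.21422 = 6.325 kPa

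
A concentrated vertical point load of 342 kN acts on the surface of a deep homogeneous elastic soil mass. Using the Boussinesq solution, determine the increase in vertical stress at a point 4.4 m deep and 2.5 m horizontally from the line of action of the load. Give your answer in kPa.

Boussinesq vertical stress below a point load on an elastic half-space:
Δσ_z = 3P/(2πz²) · [1 + (r/z)²]^(−5/2)
r/z = 2.5/4.4 = 0.56818; [1+(r/z)²]^(−5/2) = 0.49687.
Δσ_z = 3×342/(2π×4.4²) × 0.49687 = 8.4346 × 0.49687 = 4.191 kPa

Δσ_z ≈ 4.19 kPa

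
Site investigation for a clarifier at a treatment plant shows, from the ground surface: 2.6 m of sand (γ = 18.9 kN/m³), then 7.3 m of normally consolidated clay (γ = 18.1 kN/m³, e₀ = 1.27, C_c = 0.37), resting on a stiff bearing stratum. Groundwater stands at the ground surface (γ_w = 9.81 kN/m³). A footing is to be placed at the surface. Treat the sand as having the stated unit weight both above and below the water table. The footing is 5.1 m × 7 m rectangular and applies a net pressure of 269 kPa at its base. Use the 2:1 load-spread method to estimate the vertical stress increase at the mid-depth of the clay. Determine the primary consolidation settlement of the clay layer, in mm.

Mid-depth of clay below the ground surface: z = 2.6 + 7.3/2 = 6.25 m.
Total vertical stress at mid-clay: σ_v = 18.9×2.6 + 18.1×3.65 = 115.2 kPa.
Pore pressure: u = 9.81×(6.25 − 0) = 61.312 kPa.
Initial effective stress: σ'_0 = σ_v − u = 115.2 − 61.312 = 53.888 kPa.
Stress increase at mid-clay by the 2:1 spreading method:
Δσ = qBL/((B+z)(L+z)) = 269×5.1×7/((5.1+6.25)(7+6.25)) = 63.857 kPa
Final effective stress: σ'_f = σ'_0 + Δσ = 53.888 + 63.857 = 117.75 kPa.
Normally consolidated clay, so the full stress increment lies on the virgin compression line:
S_c = C_c·H/(1+e₀)·log₁₀(σ'_f/σ'_0) = 0.37×7.3/(1+1.27)×log₁₀(117.75/53.888)
    = 1.1899 × 0.33947 = 0.4039 m

S_c ≈ 404 mm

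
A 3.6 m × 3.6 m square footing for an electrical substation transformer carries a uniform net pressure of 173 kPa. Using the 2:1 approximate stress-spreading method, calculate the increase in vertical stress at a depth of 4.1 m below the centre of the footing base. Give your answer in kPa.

By the 2:1 method the load spreads at 1 horizontal : 2 vertical, so at depth z the loaded area has grown by z in each plan dimension:
Δσ = qBL/((B+z)(L+z)) = 173×3.6×3.6/((3.6+4.1)(3.6+4.1)) = 37.815 kPa

Δσ_z ≈ 37.8 kPa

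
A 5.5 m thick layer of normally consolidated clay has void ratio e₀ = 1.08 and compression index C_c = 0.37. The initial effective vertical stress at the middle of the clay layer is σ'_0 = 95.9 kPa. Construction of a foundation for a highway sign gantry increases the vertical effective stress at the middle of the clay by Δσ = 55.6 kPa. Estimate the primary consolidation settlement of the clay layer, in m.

Final effective stress: σ'_f = σ'_0 + Δσ = 95.9 + 55.6 = 151.5 kPa.
Normally consolidated clay, so the full stress increment lies on the virgin compression line:
S_c = C_c·H/(1+e₀)·log₁₀(σ'_f/σ'_0) = 0.37×5.5/(1+1.08)×log₁₀(151.5/95.9)
    = 0.97837 × 0.19859 = 0.1943 m

S_c ≈ 0.194 m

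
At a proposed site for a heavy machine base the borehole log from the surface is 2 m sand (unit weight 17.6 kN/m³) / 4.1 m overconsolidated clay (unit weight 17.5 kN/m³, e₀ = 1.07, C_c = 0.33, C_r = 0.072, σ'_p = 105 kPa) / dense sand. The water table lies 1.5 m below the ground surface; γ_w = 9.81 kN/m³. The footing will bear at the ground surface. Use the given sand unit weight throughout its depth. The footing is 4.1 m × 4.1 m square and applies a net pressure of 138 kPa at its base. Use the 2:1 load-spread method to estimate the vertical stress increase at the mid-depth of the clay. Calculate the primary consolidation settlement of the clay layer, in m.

S_c ≈ 0.035 m

Mid-depth of clay below the ground surface: z = 2 + 4.1/2 = 4.05 m.
Total vertical stress at mid-clay: σ_v = 17.6×2 + 17.5×2.05 = 71.075 kPa.
Pore pressure: u = 9.81×(4.05 − 1.5) = 25.015 kPa.
Initial effective stress: σ'_0 = σ_v − u = 71.075 − 25.015 = 46.06 kPa.
Stress increase at mid-clay by the 2:1 spreading method:
Δσ = qBL/((B+z)(L+z)) = 138×4.1×4.1/((4.1+4.05)(4.1+4.05)) = 34.925 kPa
Final effective stress: σ'_f = 46.06 + 34.925 = 80.985 kPa.
σ'_f = 80.985 ≤ σ'_p = 105 kPa, so the clay remains overconsolidated and only the recompression index applies:
S_c = C_r·H/(1+e₀)·log₁₀(σ'_f/σ'_0) = 0.072×4.1/2.07×log₁₀(80.985/46.06)
    = 0.14261 × 0.24508 = 0.03495 m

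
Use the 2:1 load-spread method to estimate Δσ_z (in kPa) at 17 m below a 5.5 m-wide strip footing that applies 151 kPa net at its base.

Δσ_z ≈ 36.9 kPa

By the 2:1 method the load spreads at 1 horizontal : 2 vertical, so at depth z the loaded area has grown by z in each plan dimension:
Δσ = qB/(B+z) = 151×5.5/(5.5+17) = 36.911 kPa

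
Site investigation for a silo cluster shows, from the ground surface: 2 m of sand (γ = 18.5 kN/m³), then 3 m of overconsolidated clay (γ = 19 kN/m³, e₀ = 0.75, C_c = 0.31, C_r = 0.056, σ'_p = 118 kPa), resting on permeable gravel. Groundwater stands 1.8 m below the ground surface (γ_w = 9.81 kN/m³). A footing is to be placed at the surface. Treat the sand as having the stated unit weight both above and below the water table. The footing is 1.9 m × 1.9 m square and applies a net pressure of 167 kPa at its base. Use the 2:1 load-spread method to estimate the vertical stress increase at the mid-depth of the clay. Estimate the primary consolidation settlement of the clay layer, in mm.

S_c ≈ 14.7 mm

Mid-depth of clay below the ground surface: z = 2 + 3/2 = 3.5 m.
Total vertical stress at mid-clay: σ_v = 18.5×2 + 19×1.5 = 65.5 kPa.
Pore pressure: u = 9.81×(3.5 − 1.8) = 16.677 kPa.
Initial effective stress: σ'_0 = σ_v − u = 65.5 − 16.677 = 48.823 kPa.
Stress increase at mid-clay by the 2:1 spreading method:
Δσ = qBL/((B+z)(L+z)) = 167×1.9×1.9/((1.9+3.5)(1.9+3.5)) = 20.675 kPa
Final effective stress: σ'_f = 48.823 + 20.675 = 69.498 kPa.
σ'_f = 69.498 ≤ σ'_p = 118 kPa, so the clay remains overconsolidated and only the recompression index applies:
S_c = C_r·H/(1+e₀)·log₁₀(σ'_f/σ'_0) = 0.056×3/1.75×log₁₀(69.498/48.823)
    = 0.096001 × 0.15335 = 0.01472 m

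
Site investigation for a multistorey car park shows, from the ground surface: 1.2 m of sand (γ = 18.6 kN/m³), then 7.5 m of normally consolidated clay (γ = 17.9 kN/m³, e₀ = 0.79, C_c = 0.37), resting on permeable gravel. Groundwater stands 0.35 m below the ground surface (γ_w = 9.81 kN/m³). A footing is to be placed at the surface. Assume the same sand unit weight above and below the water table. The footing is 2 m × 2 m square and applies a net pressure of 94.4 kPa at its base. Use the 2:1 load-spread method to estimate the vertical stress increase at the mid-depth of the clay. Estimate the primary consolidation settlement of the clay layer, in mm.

S_c ≈ 109 mm

Mid-depth of clay below the ground surface: z = 1.2 + 7.5/2 = 4.95 m.
Total vertical stress at mid-clay: σ_v = 18.6×1.2 + 17.9×3.75 = 89.445 kPa.
Pore pressure: u = 9.81×(4.95 − 0.35) = 45.126 kPa.
Initial effective stress: σ'_0 = σ_v − u = 89.445 − 45.126 = 44.319 kPa.
Stress increase at mid-clay by the 2:1 spreading method:
Δσ = qBL/((B+z)(L+z)) = 94.4×2×2/((2+4.95)(2+4.95)) = 7.8174 kPa
Final effective stress: σ'_f = σ'_0 + Δσ = 44.319 + 7.8174 = 52.136 kPa.
Normally consolidated clay, so the full stress increment lies on the virgin compression line:
S_c = C_c·H/(1+e₀)·log₁₀(σ'_f/σ'_0) = 0.37×7.5/(1+0.79)×log₁₀(52.136/44.319)
    = 1.5503 × 0.070548 = 0.1094 m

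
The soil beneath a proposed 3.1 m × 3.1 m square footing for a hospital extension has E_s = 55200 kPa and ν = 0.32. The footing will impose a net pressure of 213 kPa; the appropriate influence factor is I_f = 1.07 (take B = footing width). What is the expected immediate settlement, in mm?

Immediate (elastic) settlement: S_e = q·B·(1−ν²)/E_s · I_f.
S_e = 213 × 3.1 × (1 − 0.32²) / 55200 × 1.07
    = 213 × 3.1 × 0.8976 / 55200 × 1.07
    = 0.01149 m = 11.49 mm

S_e ≈ 11.5 mm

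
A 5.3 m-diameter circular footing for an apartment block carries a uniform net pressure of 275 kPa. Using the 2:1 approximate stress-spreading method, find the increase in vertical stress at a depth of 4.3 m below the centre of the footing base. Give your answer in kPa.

By the 2:1 method the load spreads at 1 horizontal : 2 vertical, so at depth z the loaded area has grown by z in each plan dimension:
Δσ ≈ qD²/(D+z)² = 275×5.3²/(5.3+4.3)² = 83.819 kPa

Δσ_z ≈ 83.8 kPa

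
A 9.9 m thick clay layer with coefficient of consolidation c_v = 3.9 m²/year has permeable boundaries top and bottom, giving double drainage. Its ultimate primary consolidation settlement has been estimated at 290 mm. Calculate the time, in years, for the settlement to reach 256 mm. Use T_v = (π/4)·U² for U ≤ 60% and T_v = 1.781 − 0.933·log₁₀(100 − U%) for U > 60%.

t ≈ 4.92 years

Drainage path length: H_d = H/2 = 4.95 m (double drainage).
U = S(t)/S_ult = 256/290 = 0.8828.
U > 60%: T_v = 1.781 − 0.933·log₁₀(100 − 88.276) = 0.78355.
t = T_v·H_d²/c_v = 0.78355×4.95²/3.9 = 4.923 years.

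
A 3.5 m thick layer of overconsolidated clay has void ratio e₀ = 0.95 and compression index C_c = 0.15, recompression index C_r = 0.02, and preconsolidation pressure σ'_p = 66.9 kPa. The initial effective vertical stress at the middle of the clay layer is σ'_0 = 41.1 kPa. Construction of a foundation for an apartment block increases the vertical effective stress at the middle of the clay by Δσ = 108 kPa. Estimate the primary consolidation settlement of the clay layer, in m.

Final effective stress: σ'_f = 41.1 + 108 = 149.1 kPa.
σ'_f = 149.1 > σ'_p = 66.9 kPa, so the stress path crosses the preconsolidation pressure — recompression up to σ'_p, then virgin compression beyond:
S_c = H/(1+e₀)·[C_r·log₁₀(σ'_p/σ'_0) + C_c·log₁₀(σ'_f/σ'_p)]
    = 3.5/1.95 × [0.02×log₁₀(66.9/41.1) + 0.15×log₁₀(149.1/66.9)]
    = 1.7949 × [0.0042317 + 0.052208] = 0.1013 m

S_c ≈ 0.101 m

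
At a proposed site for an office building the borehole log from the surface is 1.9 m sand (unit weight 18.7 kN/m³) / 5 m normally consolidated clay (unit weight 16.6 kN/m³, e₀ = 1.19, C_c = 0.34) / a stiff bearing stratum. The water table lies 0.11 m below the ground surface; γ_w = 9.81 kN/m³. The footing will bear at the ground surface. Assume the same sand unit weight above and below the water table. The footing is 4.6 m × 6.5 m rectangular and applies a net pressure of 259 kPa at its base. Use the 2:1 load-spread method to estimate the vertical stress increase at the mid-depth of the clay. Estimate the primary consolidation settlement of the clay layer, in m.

Mid-depth of clay below the ground surface: z = 1.9 + 5/2 = 4.4 m.
Total vertical stress at mid-clay: σ_v = 18.7×1.9 + 16.6×2.5 = 77.03 kPa.
Pore pressure: u = 9.81×(4.4 − 0.11) = 42.085 kPa.
Initial effective stress: σ'_0 = σ_v − u = 77.03 − 42.085 = 34.945 kPa.
Stress increase at mid-clay by the 2:1 spreading method:
Δσ = qBL/((B+z)(L+z)) = 259×4.6×6.5/((4.6+4.4)(6.5+4.4)) = 78.941 kPa
Final effective stress: σ'_f = σ'_0 + Δσ = 34.945 + 78.941 = 113.89 kPa.
Normally consolidated clay, so the full stress increment lies on the virgin compression line:
S_c = C_c·H/(1+e₀)·log₁₀(σ'_f/σ'_0) = 0.34×5/(1+1.19)×log₁₀(113.89/34.945)
    = 0.77626 × 0.5131 = 0.3983 m

S_c ≈ 0.398 m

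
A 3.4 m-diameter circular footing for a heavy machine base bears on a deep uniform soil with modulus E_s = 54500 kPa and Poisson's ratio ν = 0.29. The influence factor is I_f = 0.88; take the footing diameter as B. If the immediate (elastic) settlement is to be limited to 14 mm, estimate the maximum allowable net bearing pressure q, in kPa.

q ≈ 278 kPa

S_e = q·B·(1−ν²)/E_s · I_f  ⇒  q = S_e·E_s / (B·(1−ν²)·I_f).
q = 0.014 × 54500 / (3.4 × 0.9159 × 0.88) = 278.4 kPa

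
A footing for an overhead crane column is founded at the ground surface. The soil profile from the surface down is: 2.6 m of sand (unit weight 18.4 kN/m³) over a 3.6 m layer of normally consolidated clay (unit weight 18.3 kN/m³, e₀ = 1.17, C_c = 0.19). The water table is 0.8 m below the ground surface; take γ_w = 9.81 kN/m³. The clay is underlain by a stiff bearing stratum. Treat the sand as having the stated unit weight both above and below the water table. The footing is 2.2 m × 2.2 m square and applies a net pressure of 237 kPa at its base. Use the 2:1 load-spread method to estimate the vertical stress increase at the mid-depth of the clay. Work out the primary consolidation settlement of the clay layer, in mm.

Mid-depth of clay below the ground surface: z = 2.6 + 3.6/2 = 4.4 m.
Total vertical stress at mid-clay: σ_v = 18.4×2.6 + 18.3×1.8 = 80.78 kPa.
Pore pressure: u = 9.81×(4.4 − 0.8) = 35.316 kPa.
Initial effective stress: σ'_0 = σ_v − u = 80.78 − 35.316 = 45.464 kPa.
Stress increase at mid-clay by the 2:1 spreading method:
Δσ = qBL/((B+z)(L+z)) = 237×2.2×2.2/((2.2+4.4)(2.2+4.4)) = 26.333 kPa
Final effective stress: σ'_f = σ'_0 + Δσ = 45.464 + 26.333 = 71.797 kPa.
Normally consolidated clay, so the full stress increment lies on the virgin compression line:
S_c = C_c·H/(1+e₀)·log₁₀(σ'_f/σ'_0) = 0.19×3.6/(1+1.17)×log₁₀(71.797/45.464)
    = 0.31521 × 0.19844 = 0.06255 m

S_c ≈ 62.6 mm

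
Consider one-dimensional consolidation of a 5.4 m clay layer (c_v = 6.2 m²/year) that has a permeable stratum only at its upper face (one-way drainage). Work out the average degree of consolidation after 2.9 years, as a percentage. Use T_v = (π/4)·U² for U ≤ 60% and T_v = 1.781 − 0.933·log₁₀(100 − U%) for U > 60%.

U ≈ 82.3 %

Drainage path length: H_d = H = 5.4 m (single drainage).
T_v = c_v·t/H_d² = 6.2×2.9/5.4² = 0.6166.
T_v = 0.6166 corresponds to the U > 60% branch:
U = 1 − 10^((1.781 − T_v)/0.933)/100 = 0.823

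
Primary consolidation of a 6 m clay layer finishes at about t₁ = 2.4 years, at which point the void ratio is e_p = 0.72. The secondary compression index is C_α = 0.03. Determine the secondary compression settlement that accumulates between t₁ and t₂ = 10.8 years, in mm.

Secondary compression: S_s = C_α·H/(1+e_p)·log₁₀(t₂/t₁)
S_s = 0.03×6/(1+0.72)×log₁₀(10.8/2.4)
    = 0.1047 × 0.6532 = 0.06836 m

S_s ≈ 68.4 mm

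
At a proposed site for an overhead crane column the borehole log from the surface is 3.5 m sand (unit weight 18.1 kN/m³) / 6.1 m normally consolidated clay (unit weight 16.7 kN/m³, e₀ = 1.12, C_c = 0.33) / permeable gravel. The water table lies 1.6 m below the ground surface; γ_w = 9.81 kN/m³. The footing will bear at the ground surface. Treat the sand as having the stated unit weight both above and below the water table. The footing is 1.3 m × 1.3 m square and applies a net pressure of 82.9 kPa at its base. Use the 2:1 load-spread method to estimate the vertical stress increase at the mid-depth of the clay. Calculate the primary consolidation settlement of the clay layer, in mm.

S_c ≈ 14 mm

Mid-depth of clay below the ground surface: z = 3.5 + 6.1/2 = 6.55 m.
Total vertical stress at mid-clay: σ_v = 18.1×3.5 + 16.7×3.05 = 114.28 kPa.
Pore pressure: u = 9.81×(6.55 − 1.6) = 48.56 kPa.
Initial effective stress: σ'_0 = σ_v − u = 114.28 − 48.56 = 65.72 kPa.
Stress increase at mid-clay by the 2:1 spreading method:
Δσ = qBL/((B+z)(L+z)) = 82.9×1.3×1.3/((1.3+6.55)(1.3+6.55)) = 2.2735 kPa
Final effective stress: σ'_f = σ'_0 + Δσ = 65.72 + 2.2735 = 67.993 kPa.
Normally consolidated clay, so the full stress increment lies on the virgin compression line:
S_c = C_c·H/(1+e₀)·log₁₀(σ'_f/σ'_0) = 0.33×6.1/(1+1.12)×log₁₀(67.993/65.72)
    = 0.94953 × 0.014767 = 0.01402 m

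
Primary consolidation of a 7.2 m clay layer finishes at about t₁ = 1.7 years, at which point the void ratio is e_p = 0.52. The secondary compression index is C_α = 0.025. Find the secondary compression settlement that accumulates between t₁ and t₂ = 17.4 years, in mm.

S_s ≈ 120 mm

Secondary compression: S_s = C_α·H/(1+e_p)·log₁₀(t₂/t₁)
S_s = 0.025×7.2/(1+0.52)×log₁₀(17.4/1.7)
    = 0.1184 × 1.01 = 0.1196 m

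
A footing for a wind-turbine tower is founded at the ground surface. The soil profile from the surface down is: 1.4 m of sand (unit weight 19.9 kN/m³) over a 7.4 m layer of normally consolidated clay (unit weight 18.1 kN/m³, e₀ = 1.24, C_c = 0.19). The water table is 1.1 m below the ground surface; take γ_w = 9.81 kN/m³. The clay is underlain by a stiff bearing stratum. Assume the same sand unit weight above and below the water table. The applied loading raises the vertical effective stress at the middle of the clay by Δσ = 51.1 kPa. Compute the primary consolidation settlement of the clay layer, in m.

Mid-depth of clay below the ground surface: z = 1.4 + 7.4/2 = 5.1 m.
Total vertical stress at mid-clay: σ_v = 19.9×1.4 + 18.1×3.7 = 94.83 kPa.
Pore pressure: u = 9.81×(5.1 − 1.1) = 39.24 kPa.
Initial effective stress: σ'_0 = σ_v − u = 94.83 − 39.24 = 55.59 kPa.
Final effective stress: σ'_f = σ'_0 + Δσ = 55.59 + 51.1 = 106.69 kPa.
Normally consolidated clay, so the full stress increment lies on the virgin compression line:
S_c = C_c·H/(1+e₀)·log₁₀(σ'_f/σ'_0) = 0.19×7.4/(1+1.24)×log₁₀(106.69/55.59)
    = 0.62768 × 0.28313 = 0.1777 m

S_c ≈ 0.178 m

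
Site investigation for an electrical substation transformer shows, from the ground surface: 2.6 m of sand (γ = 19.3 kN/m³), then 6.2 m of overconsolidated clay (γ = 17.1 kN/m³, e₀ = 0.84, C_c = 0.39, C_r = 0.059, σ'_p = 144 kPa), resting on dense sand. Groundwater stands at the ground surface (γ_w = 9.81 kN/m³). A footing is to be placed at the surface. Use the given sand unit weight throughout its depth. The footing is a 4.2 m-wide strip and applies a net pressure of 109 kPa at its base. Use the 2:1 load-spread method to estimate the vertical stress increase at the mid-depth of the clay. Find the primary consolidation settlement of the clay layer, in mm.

S_c ≈ 58.9 mm

Mid-depth of clay below the ground surface: z = 2.6 + 6.2/2 = 5.7 m.
Total vertical stress at mid-clay: σ_v = 19.3×2.6 + 17.1×3.1 = 103.19 kPa.
Pore pressure: u = 9.81×(5.7 − 0) = 55.917 kPa.
Initial effective stress: σ'_0 = σ_v − u = 103.19 − 55.917 = 47.273 kPa.
Stress increase at mid-clay by the 2:1 spreading method:
Δσ = qB/(B+z) = 109×4.2/(4.2+5.7) = 46.242 kPa
Final effective stress: σ'_f = 47.273 + 46.242 = 93.515 kPa.
σ'_f = 93.515 ≤ σ'_p = 144 kPa, so the clay remains overconsolidated and only the recompression index applies:
S_c = C_r·H/(1+e₀)·log₁₀(σ'_f/σ'_0) = 0.059×6.2/1.84×log₁₀(93.515/47.273)
    = 0.19881 × 0.29627 = 0.0589 m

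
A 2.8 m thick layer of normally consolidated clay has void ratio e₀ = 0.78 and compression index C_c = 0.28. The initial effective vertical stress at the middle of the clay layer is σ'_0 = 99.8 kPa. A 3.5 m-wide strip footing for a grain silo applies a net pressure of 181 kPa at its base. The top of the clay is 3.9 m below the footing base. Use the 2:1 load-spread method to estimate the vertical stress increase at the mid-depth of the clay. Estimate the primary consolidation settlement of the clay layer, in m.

S_c ≈ 0.104 m

Mid-depth of clay below the footing base: z = 3.9 + 2.8/2 = 5.3 m.
Stress increase at mid-clay by the 2:1 spreading method:
Δσ = qB/(B+z) = 181×3.5/(3.5+5.3) = 71.989 kPa
Final effective stress: σ'_f = σ'_0 + Δσ = 99.8 + 71.989 = 171.79 kPa.
Normally consolidated clay, so the full stress increment lies on the virgin compression line:
S_c = C_c·H/(1+e₀)·log₁₀(σ'_f/σ'_0) = 0.28×2.8/(1+0.78)×log₁₀(171.79/99.8)
    = 0.44045 × 0.23587 = 0.1039 m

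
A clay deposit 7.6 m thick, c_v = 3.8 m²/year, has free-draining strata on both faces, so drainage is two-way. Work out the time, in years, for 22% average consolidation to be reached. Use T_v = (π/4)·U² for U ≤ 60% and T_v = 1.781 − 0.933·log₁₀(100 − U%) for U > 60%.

Drainage path length: H_d = H/2 = 3.8 m (double drainage).
U ≤ 60%: T_v = (π/4)·U² = (π/4)×0.22² = 0.038013.
t = T_v·H_d²/c_v = 0.038013×3.8²/3.8 = 0.1444 years.

t ≈ 0.144 years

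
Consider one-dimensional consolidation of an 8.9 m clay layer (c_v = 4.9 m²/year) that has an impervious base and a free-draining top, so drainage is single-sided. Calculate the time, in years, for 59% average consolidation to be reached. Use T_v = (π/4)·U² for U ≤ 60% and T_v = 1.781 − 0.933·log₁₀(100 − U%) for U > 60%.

t ≈ 4.42 years

Drainage path length: H_d = H = 8.9 m (single drainage).
U ≤ 60%: T_v = (π/4)·U² = (π/4)×0.59² = 0.2734.
t = T_v·H_d²/c_v = 0.2734×8.9²/4.9 = 4.42 years.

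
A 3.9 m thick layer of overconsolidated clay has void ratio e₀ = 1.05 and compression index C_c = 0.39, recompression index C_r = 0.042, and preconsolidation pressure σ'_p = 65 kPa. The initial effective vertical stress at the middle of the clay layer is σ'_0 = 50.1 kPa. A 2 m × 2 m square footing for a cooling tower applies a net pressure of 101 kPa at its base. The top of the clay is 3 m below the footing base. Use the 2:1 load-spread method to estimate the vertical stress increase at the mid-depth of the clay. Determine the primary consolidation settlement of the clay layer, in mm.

Mid-depth of clay below the footing base: z = 3 + 3.9/2 = 4.95 m.
Stress increase at mid-clay by the 2:1 spreading method:
Δσ = qBL/((B+z)(L+z)) = 101×2×2/((2+4.95)(2+4.95)) = 8.364 kPa
Final effective stress: σ'_f = 50.1 + 8.364 = 58.464 kPa.
σ'_f = 58.464 ≤ σ'_p = 65 kPa, so the clay remains overconsolidated and only the recompression index applies:
S_c = C_r·H/(1+e₀)·log₁₀(σ'_f/σ'_0) = 0.042×3.9/2.05×log₁₀(58.464/50.1)
    = 0.079901 × 0.067051 = 0.005357 m

S_c ≈ 5.36 mm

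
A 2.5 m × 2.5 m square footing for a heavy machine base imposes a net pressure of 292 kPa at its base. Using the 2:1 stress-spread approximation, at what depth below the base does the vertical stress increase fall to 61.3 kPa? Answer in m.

z ≈ 2.96 m

2:1 spreading — at depth z the loaded area has grown by z in each plan dimension:
qB²/(B+z)² = Δσ_z ⇒ z = B(√(q/Δσ_z) − 1) = 2.5×(√(292/61.3) − 1) = 2.956 m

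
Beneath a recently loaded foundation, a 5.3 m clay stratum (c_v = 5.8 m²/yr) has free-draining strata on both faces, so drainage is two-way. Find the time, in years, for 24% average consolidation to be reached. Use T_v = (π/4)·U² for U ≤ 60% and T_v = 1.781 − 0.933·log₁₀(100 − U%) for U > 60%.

Drainage path length: H_d = H/2 = 2.65 m (double drainage).
U ≤ 60%: T_v = (π/4)·U² = (π/4)×0.24² = 0.045239.
t = T_v·H_d²/c_v = 0.045239×2.65²/5.8 = 0.05477 years.

t ≈ 0.0548 years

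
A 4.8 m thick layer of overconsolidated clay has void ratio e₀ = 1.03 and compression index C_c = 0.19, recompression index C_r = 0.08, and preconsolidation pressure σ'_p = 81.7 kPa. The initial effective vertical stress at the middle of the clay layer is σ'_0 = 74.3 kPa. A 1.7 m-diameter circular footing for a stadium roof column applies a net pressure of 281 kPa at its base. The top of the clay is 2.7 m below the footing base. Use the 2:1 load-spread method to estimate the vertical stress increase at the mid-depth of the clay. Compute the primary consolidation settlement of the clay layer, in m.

Mid-depth of clay below the footing base: z = 2.7 + 4.8/2 = 5.1 m.
Stress increase at mid-clay by the 2:1 spreading method:
Δσ ≈ qD²/(D+z)² = 281×1.7²/(1.7+5.1)² = 17.562 kPa
Final effective stress: σ'_f = 74.3 + 17.562 = 91.862 kPa.
σ'_f = 91.862 > σ'_p = 81.7 kPa, so the stress path crosses the preconsolidation pressure — recompression up to σ'_p, then virgin compression beyond:
S_c = H/(1+e₀)·[C_r·log₁₀(σ'_p/σ'_0) + C_c·log₁₀(σ'_f/σ'_p)]
    = 4.8/2.03 × [0.08×log₁₀(81.7/74.3) + 0.19×log₁₀(91.862/81.7)]
    = 2.3645 × [0.0032987 + 0.0096736] = 0.03067 m

S_c ≈ 0.0307 m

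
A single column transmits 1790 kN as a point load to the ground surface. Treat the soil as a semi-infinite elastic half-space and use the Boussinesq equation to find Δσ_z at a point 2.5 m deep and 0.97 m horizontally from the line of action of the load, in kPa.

Δσ_z ≈ 96.3 kPa

Boussinesq vertical stress below a point load on an elastic half-space:
Δσ_z = 3P/(2πz²) · [1 + (r/z)²]^(−5/2)
r/z = 0.97/2.5 = 0.388; [1+(r/z)²]^(−5/2) = 0.70427.
Δσ_z = 3×1790/(2π×2.5²) × 0.70427 = 136.75 × 0.70427 = 96.31 kPa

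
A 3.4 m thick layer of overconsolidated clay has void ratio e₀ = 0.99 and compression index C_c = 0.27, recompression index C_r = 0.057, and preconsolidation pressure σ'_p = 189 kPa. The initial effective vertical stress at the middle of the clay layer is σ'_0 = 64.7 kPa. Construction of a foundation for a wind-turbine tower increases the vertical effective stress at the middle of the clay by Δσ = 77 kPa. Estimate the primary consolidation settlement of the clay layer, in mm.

S_c ≈ 33.2 mm

Final effective stress: σ'_f = 64.7 + 77 = 141.7 kPa.
σ'_f = 141.7 ≤ σ'_p = 189 kPa, so the clay remains overconsolidated and only the recompression index applies:
S_c = C_r·H/(1+e₀)·log₁₀(σ'_f/σ'_0) = 0.057×3.4/1.99×log₁₀(141.7/64.7)
    = 0.097384 × 0.34047 = 0.03316 m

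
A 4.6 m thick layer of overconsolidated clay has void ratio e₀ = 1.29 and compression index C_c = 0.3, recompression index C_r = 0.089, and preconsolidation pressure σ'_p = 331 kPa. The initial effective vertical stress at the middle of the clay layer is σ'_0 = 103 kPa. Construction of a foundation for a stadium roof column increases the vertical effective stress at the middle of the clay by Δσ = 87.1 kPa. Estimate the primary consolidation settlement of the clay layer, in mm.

Final effective stress: σ'_f = 103 + 87.1 = 190.1 kPa.
σ'_f = 190.1 ≤ σ'_p = 331 kPa, so the clay remains overconsolidated and only the recompression index applies:
S_c = C_r·H/(1+e₀)·log₁₀(σ'_f/σ'_0) = 0.089×4.6/2.29×log₁₀(190.1/103)
    = 0.17877 × 0.26614 = 0.04758 m

S_c ≈ 47.6 mm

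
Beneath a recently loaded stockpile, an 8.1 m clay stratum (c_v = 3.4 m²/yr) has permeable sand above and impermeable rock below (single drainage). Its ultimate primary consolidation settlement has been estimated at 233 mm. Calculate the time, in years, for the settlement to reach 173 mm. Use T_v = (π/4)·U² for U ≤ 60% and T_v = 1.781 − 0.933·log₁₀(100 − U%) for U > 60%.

t ≈ 8.97 years

Drainage path length: H_d = H = 8.1 m (single drainage).
U = S(t)/S_ult = 173/233 = 0.7425.
U > 60%: T_v = 1.781 − 0.933·log₁₀(100 − 74.249) = 0.46473.
t = T_v·H_d²/c_v = 0.46473×8.1²/3.4 = 8.968 years.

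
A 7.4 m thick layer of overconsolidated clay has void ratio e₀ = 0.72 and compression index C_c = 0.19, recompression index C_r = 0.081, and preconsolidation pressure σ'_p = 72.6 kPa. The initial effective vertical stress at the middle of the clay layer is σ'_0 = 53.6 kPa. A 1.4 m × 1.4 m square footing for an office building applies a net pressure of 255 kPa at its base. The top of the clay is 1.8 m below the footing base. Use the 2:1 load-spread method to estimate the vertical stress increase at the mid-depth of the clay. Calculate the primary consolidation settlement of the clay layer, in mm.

Mid-depth of clay below the footing base: z = 1.8 + 7.4/2 = 5.5 m.
Stress increase at mid-clay by the 2:1 spreading method:
Δσ = qBL/((B+z)(L+z)) = 255×1.4×1.4/((1.4+5.5)(1.4+5.5)) = 10.498 kPa
Final effective stress: σ'_f = 53.6 + 10.498 = 64.098 kPa.
σ'_f = 64.098 ≤ σ'_p = 72.6 kPa, so the clay remains overconsolidated and only the recompression index applies:
S_c = C_r·H/(1+e₀)·log₁₀(σ'_f/σ'_0) = 0.081×7.4/1.72×log₁₀(64.098/53.6)
    = 0.34849 × 0.07768 = 0.02707 m

S_c ≈ 27.1 mm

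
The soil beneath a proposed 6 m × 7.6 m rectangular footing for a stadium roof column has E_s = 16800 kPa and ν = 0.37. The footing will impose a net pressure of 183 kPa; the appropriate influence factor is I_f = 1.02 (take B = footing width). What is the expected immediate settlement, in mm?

S_e ≈ 57.5 mm

Immediate (elastic) settlement: S_e = q·B·(1−ν²)/E_s · I_f.
S_e = 183 × 6 × (1 − 0.37²) / 16800 × 1.02
    = 183 × 6 × 0.8631 / 16800 × 1.02
    = 0.05754 m = 57.54 mm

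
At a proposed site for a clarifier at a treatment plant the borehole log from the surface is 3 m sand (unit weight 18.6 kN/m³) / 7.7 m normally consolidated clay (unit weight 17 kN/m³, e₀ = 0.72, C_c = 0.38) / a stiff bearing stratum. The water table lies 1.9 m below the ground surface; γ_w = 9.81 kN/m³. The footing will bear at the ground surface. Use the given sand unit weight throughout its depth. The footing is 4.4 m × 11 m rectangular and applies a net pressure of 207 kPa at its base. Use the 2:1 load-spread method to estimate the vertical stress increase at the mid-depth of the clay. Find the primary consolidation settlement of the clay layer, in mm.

Mid-depth of clay below the ground surface: z = 3 + 7.7/2 = 6.85 m.
Total vertical stress at mid-clay: σ_v = 18.6×3 + 17×3.85 = 121.25 kPa.
Pore pressure: u = 9.81×(6.85 − 1.9) = 48.56 kPa.
Initial effective stress: σ'_0 = σ_v − u = 121.25 − 48.56 = 72.69 kPa.
Stress increase at mid-clay by the 2:1 spreading method:
Δσ = qBL/((B+z)(L+z)) = 207×4.4×11/((4.4+6.85)(11+6.85)) = 49.891 kPa
Final effective stress: σ'_f = σ'_0 + Δσ = 72.69 + 49.891 = 122.58 kPa.
Normally consolidated clay, so the full stress increment lies on the virgin compression line:
S_c = C_c·H/(1+e₀)·log₁₀(σ'_f/σ'_0) = 0.38×7.7/(1+0.72)×log₁₀(122.58/72.69)
    = 1.7012 × 0.22694 = 0.3861 m

S_c ≈ 386 mm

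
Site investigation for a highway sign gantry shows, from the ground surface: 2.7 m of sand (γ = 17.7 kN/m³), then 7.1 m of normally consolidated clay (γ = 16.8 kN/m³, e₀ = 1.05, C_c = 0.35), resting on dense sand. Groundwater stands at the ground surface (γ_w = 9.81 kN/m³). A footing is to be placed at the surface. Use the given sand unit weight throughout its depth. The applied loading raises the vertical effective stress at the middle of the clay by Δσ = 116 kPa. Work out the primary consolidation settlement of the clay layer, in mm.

S_c ≈ 662 mm

Mid-depth of clay below the ground surface: z = 2.7 + 7.1/2 = 6.25 m.
Total vertical stress at mid-clay: σ_v = 17.7×2.7 + 16.8×3.55 = 107.43 kPa.
Pore pressure: u = 9.81×(6.25 − 0) = 61.312 kPa.
Initial effective stress: σ'_0 = σ_v − u = 107.43 − 61.312 = 46.118 kPa.
Final effective stress: σ'_f = σ'_0 + Δσ = 46.118 + 116 = 162.12 kPa.
Normally consolidated clay, so the full stress increment lies on the virgin compression line:
S_c = C_c·H/(1+e₀)·log₁₀(σ'_f/σ'_0) = 0.35×7.1/(1+1.05)×log₁₀(162.12/46.118)
    = 1.2122 × 0.54597 = 0.6618 m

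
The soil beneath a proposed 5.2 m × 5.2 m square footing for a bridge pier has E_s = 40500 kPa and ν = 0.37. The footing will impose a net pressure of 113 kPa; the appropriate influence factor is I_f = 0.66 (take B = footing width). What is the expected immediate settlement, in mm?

S_e ≈ 8.26 mm

Immediate (elastic) settlement: S_e = q·B·(1−ν²)/E_s · I_f.
S_e = 113 × 5.2 × (1 − 0.37²) / 40500 × 0.66
    = 113 × 5.2 × 0.8631 / 40500 × 0.66
    = 0.008265 m = 8.265 mm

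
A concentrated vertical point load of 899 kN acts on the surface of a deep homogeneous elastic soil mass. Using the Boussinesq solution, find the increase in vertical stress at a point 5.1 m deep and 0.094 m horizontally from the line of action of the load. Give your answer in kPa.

Δσ_z ≈ 16.5 kPa

Boussinesq vertical stress below a point load on an elastic half-space:
Δσ_z = 3P/(2πz²) · [1 + (r/z)²]^(−5/2)
r/z = 0.094/5.1 = 0.018431; [1+(r/z)²]^(−5/2) = 0.99915.
Δσ_z = 3×899/(2π×5.1²) × 0.99915 = 16.503 × 0.99915 = 16.49 kPa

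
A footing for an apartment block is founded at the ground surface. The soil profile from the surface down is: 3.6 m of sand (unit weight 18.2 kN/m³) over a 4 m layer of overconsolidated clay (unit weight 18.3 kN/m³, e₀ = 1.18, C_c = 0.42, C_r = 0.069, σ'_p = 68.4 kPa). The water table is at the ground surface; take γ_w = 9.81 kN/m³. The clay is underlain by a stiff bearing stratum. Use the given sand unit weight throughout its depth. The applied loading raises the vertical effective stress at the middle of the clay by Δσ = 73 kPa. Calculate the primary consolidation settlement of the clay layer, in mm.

S_c ≈ 209 mm

Mid-depth of clay below the ground surface: z = 3.6 + 4/2 = 5.6 m.
Total vertical stress at mid-clay: σ_v = 18.2×3.6 + 18.3×2 = 102.12 kPa.
Pore pressure: u = 9.81×(5.6 − 0) = 54.936 kPa.
Initial effective stress: σ'_0 = σ_v − u = 102.12 − 54.936 = 47.184 kPa.
Final effective stress: σ'_f = 47.184 + 73 = 120.18 kPa.
σ'_f = 120.18 > σ'_p = 68.4 kPa, so the stress path crosses the preconsolidation pressure — recompression up to σ'_p, then virgin compression beyond:
S_c = H/(1+e₀)·[C_r·log₁₀(σ'_p/σ'_0) + C_c·log₁₀(σ'_f/σ'_p)]
    = 4/2.18 × [0.069×log₁₀(68.4/47.184) + 0.42×log₁₀(120.18/68.4)]
    = 1.8349 × [0.011127 + 0.10281] = 0.2091 m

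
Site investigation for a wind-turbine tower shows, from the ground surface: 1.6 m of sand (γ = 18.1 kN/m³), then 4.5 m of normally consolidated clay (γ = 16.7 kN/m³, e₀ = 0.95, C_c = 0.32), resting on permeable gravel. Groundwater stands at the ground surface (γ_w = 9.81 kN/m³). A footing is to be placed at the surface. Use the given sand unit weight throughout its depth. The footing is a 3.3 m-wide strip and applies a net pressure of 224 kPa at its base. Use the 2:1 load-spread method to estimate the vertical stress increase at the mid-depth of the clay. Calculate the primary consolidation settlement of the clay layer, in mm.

S_c ≈ 489 mm

Mid-depth of clay below the ground surface: z = 1.6 + 4.5/2 = 3.85 m.
Total vertical stress at mid-clay: σ_v = 18.1×1.6 + 16.7×2.25 = 66.535 kPa.
Pore pressure: u = 9.81×(3.85 − 0) = 37.769 kPa.
Initial effective stress: σ'_0 = σ_v − u = 66.535 − 37.769 = 28.766 kPa.
Stress increase at mid-clay by the 2:1 spreading method:
Δσ = qB/(B+z) = 224×3.3/(3.3+3.85) = 103.38 kPa
Final effective stress: σ'_f = σ'_0 + Δσ = 28.766 + 103.38 = 132.15 kPa.
Normally consolidated clay, so the full stress increment lies on the virgin compression line:
S_c = C_c·H/(1+e₀)·log₁₀(σ'_f/σ'_0) = 0.32×4.5/(1+0.95)×log₁₀(132.15/28.766)
    = 0.73846 × 0.66219 = 0.489 m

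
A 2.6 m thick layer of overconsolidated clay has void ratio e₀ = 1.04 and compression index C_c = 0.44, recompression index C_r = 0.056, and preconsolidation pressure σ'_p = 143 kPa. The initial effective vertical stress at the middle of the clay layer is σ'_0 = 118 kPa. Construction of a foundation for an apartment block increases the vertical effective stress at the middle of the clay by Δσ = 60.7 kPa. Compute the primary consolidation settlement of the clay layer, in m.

S_c ≈ 0.0602 m

Final effective stress: σ'_f = 118 + 60.7 = 178.7 kPa.
σ'_f = 178.7 > σ'_p = 143 kPa, so the stress path crosses the preconsolidation pressure — recompression up to σ'_p, then virgin compression beyond:
S_c = H/(1+e₀)·[C_r·log₁₀(σ'_p/σ'_0) + C_c·log₁₀(σ'_f/σ'_p)]
    = 2.6/2.04 × [0.056×log₁₀(143/118) + 0.44×log₁₀(178.7/143)]
    = 1.2745 × [0.0046734 + 0.042587] = 0.06023 m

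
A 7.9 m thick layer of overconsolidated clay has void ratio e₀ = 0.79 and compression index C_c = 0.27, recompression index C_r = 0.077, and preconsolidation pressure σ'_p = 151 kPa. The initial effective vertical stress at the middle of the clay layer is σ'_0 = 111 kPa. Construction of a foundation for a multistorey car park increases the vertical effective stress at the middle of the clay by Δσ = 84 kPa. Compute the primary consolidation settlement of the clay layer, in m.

Final effective stress: σ'_f = 111 + 84 = 195 kPa.
σ'_f = 195 > σ'_p = 151 kPa, so the stress path crosses the preconsolidation pressure — recompression up to σ'_p, then virgin compression beyond:
S_c = H/(1+e₀)·[C_r·log₁₀(σ'_p/σ'_0) + C_c·log₁₀(σ'_f/σ'_p)]
    = 7.9/1.79 × [0.077×log₁₀(151/111) + 0.27×log₁₀(195/151)]
    = 4.4134 × [0.010291 + 0.029986] = 0.1778 m

S_c ≈ 0.178 m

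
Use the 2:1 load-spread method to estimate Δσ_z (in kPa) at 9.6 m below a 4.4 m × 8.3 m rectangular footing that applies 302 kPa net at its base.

By the 2:1 method the load spreads at 1 horizontal : 2 vertical, so at depth z the loaded area has grown by z in each plan dimension:
Δσ = qBL/((B+z)(L+z)) = 302×4.4×8.3/((4.4+9.6)(8.3+9.6)) = 44.011 kPa

Δσ_z ≈ 44 kPa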